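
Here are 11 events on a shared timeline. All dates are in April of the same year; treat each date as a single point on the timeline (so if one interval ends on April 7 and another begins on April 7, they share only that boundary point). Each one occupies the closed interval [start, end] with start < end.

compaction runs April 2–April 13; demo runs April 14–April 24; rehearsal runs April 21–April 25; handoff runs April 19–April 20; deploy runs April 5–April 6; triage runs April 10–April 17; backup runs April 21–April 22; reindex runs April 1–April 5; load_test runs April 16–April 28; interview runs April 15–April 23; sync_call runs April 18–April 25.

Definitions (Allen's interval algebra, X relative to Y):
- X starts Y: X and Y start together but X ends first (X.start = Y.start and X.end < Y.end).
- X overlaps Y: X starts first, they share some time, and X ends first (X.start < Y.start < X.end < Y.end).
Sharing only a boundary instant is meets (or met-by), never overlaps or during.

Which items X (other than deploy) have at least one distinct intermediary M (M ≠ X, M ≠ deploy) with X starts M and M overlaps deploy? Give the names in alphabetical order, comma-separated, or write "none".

Target deploy = [April 5, April 6].
Intermediaries M with M overlaps deploy: none.
Union: none.

none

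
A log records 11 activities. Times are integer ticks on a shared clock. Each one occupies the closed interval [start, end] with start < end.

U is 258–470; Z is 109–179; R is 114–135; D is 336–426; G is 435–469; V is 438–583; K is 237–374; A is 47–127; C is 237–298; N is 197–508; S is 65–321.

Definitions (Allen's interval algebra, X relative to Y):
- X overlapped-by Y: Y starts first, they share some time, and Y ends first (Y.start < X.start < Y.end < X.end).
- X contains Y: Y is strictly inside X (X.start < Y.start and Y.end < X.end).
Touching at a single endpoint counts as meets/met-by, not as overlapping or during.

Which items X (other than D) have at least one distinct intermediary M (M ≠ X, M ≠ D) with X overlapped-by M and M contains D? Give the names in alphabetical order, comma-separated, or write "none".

V

Target D = [336, 426].
Intermediaries M with M contains D: N, U.
Via N — items with X overlapped-by N: V.
Via U — items with X overlapped-by U: V.
Union: V.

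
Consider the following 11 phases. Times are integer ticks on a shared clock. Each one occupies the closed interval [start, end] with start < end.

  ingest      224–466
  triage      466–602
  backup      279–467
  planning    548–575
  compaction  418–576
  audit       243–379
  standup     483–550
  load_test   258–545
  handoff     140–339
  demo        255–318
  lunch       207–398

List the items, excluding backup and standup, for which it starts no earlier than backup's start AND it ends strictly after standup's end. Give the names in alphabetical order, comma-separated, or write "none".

Conditions: its start is no earlier than backup's start (X.start >= 279) AND its end is strictly after standup's end (X.end > 550).
audit: start 243 >= 279? ✗; end 379 > 550? ✗ → no.
compaction: start 418 >= 279? ✓; end 576 > 550? ✓ → yes.
demo: start 255 >= 279? ✗; end 318 > 550? ✗ → no.
handoff: start 140 >= 279? ✗; end 339 > 550? ✗ → no.
ingest: start 224 >= 279? ✗; end 466 > 550? ✗ → no.
load_test: start 258 >= 279? ✗; end 545 > 550? ✗ → no.
lunch: start 207 >= 279? ✗; end 398 > 550? ✗ → no.
planning: start 548 >= 279? ✓; end 575 > 550? ✓ → yes.
triage: start 466 >= 279? ✓; end 602 > 550? ✓ → yes.
Result: compaction, planning, triage.

compaction, planning, triage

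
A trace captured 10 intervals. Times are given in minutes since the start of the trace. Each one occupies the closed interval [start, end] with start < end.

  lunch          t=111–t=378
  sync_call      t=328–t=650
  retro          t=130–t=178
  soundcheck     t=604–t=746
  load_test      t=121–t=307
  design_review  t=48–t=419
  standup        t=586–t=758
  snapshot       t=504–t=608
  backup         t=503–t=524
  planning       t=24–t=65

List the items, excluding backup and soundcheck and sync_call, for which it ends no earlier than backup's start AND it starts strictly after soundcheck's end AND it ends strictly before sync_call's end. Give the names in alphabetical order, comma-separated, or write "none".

Conditions: its end is no earlier than backup's start (X.end >= t=503) AND its start is strictly after soundcheck's end (X.start > t=746) AND its end is strictly before sync_call's end (X.end < t=650).
design_review: end t=419 >= t=503? ✗; start t=48 > t=746? ✗; end t=419 < t=650? ✓ → no.
load_test: end t=307 >= t=503? ✗; start t=121 > t=746? ✗; end t=307 < t=650? ✓ → no.
lunch: end t=378 >= t=503? ✗; start t=111 > t=746? ✗; end t=378 < t=650? ✓ → no.
planning: end t=65 >= t=503? ✗; start t=24 > t=746? ✗; end t=65 < t=650? ✓ → no.
retro: end t=178 >= t=503? ✗; start t=130 > t=746? ✗; end t=178 < t=650? ✓ → no.
snapshot: end t=608 >= t=503? ✓; start t=504 > t=746? ✗; end t=608 < t=650? ✓ → no.
standup: end t=758 >= t=503? ✓; start t=586 > t=746? ✗; end t=758 < t=650? ✗ → no.
Result: none.

none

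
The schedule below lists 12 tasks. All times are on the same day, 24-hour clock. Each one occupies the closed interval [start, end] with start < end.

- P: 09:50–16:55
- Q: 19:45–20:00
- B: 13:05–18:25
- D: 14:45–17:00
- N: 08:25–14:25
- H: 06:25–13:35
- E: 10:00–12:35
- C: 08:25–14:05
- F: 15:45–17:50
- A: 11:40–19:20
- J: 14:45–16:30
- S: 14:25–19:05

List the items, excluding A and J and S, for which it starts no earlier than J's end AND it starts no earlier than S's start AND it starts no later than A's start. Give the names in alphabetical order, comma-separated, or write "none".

Conditions: its start is no earlier than J's end (X.start >= 16:30) AND its start is no earlier than S's start (X.start >= 14:25) AND its start is no later than A's start (X.start <= 11:40).
B: start 13:05 >= 16:30? ✗; start 13:05 >= 14:25? ✗; start 13:05 <= 11:40? ✗ → no.
C: start 08:25 >= 16:30? ✗; start 08:25 >= 14:25? ✗; start 08:25 <= 11:40? ✓ → no.
D: start 14:45 >= 16:30? ✗; start 14:45 >= 14:25? ✓; start 14:45 <= 11:40? ✗ → no.
E: start 10:00 >= 16:30? ✗; start 10:00 >= 14:25? ✗; start 10:00 <= 11:40? ✓ → no.
F: start 15:45 >= 16:30? ✗; start 15:45 >= 14:25? ✓; start 15:45 <= 11:40? ✗ → no.
H: start 06:25 >= 16:30? ✗; start 06:25 >= 14:25? ✗; start 06:25 <= 11:40? ✓ → no.
N: start 08:25 >= 16:30? ✗; start 08:25 >= 14:25? ✗; start 08:25 <= 11:40? ✓ → no.
P: start 09:50 >= 16:30? ✗; start 09:50 >= 14:25? ✗; start 09:50 <= 11:40? ✓ → no.
Q: start 19:45 >= 16:30? ✓; start 19:45 >= 14:25? ✓; start 19:45 <= 11:40? ✗ → no.
Result: none.

none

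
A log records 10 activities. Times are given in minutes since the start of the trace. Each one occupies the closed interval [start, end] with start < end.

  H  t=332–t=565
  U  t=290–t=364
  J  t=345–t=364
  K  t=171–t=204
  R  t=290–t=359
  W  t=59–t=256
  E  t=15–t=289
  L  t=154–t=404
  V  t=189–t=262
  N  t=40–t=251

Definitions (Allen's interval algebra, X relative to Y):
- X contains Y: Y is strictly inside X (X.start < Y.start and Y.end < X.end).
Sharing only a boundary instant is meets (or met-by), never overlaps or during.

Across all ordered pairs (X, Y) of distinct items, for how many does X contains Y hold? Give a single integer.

Checking all 90 ordered pairs for relation 'contains'; matching pairs in alphabetical order:
(E, K): E contains K ✓
(E, N): E contains N ✓
(E, V): E contains V ✓
(E, W): E contains W ✓
(H, J): H contains J ✓
(L, J): L contains J ✓
(L, K): L contains K ✓
(L, R): L contains R ✓
(L, U): L contains U ✓
(L, V): L contains V ✓
(N, K): N contains K ✓
(W, K): W contains K ✓
Count: 12.

12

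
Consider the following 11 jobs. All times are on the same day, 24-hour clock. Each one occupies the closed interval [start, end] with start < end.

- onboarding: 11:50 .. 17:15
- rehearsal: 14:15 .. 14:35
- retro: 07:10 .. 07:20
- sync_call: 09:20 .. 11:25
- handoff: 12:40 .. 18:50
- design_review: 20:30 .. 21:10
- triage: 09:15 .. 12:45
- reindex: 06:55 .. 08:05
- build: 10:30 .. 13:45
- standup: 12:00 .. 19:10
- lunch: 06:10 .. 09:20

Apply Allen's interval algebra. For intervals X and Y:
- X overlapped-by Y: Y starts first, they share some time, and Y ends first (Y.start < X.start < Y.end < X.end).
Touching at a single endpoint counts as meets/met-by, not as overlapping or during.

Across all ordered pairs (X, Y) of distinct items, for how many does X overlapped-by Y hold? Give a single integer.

Checking all 110 ordered pairs for relation 'overlapped-by'; matching pairs in alphabetical order:
(build, sync_call): build overlapped-by sync_call ✓
(build, triage): build overlapped-by triage ✓
(handoff, build): handoff overlapped-by build ✓
(handoff, onboarding): handoff overlapped-by onboarding ✓
(handoff, triage): handoff overlapped-by triage ✓
(onboarding, build): onboarding overlapped-by build ✓
(onboarding, triage): onboarding overlapped-by triage ✓
(standup, build): standup overlapped-by build ✓
(standup, onboarding): standup overlapped-by onboarding ✓
(standup, triage): standup overlapped-by triage ✓
(triage, lunch): triage overlapped-by lunch ✓
Count: 11.

11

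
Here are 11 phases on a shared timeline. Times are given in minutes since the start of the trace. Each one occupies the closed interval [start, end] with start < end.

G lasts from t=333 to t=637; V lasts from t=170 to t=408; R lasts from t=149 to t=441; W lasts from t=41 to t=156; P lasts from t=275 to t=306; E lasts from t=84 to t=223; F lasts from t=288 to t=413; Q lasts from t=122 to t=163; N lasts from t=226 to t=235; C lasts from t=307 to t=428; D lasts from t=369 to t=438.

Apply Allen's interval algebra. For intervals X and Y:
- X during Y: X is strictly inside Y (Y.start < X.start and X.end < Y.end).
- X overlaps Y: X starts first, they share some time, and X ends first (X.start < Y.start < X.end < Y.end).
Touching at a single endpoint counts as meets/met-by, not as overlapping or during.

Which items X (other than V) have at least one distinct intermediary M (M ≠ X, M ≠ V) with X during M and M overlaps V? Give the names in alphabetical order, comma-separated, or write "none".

Q

Target V = [t=170, t=408].
Intermediaries M with M overlaps V: E.
Via E — items with X during E: Q.
Union: Q.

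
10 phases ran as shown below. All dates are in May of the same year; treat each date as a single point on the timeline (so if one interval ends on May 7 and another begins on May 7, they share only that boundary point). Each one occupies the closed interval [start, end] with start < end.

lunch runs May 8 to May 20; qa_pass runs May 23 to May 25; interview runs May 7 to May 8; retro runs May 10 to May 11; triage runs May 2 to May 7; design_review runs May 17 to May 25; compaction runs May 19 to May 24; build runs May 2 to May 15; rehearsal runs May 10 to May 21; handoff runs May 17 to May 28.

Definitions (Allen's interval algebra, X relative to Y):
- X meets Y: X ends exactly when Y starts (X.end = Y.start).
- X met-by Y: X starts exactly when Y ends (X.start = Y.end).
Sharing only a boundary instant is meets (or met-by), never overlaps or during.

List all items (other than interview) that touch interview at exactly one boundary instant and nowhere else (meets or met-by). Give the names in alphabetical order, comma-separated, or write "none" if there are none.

Target interview = [May 7, May 8].
build [May 2, May 15] → contains → no.
compaction [May 19, May 24] → after → no.
design_review [May 17, May 25] → after → no.
handoff [May 17, May 28] → after → no.
lunch [May 8, May 20] → met-by → yes.
qa_pass [May 23, May 25] → after → no.
rehearsal [May 10, May 21] → after → no.
retro [May 10, May 11] → after → no.
triage [May 2, May 7] → meets → yes.
Result: lunch, triage.

lunch, triage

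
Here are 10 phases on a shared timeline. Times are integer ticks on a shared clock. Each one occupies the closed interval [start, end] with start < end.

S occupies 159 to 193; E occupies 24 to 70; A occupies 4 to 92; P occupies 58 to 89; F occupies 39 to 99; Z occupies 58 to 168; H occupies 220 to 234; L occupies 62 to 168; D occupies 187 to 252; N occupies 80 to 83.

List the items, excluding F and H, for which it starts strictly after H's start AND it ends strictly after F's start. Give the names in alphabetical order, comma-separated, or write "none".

Conditions: its start is strictly after H's start (X.start > 220) AND its end is strictly after F's start (X.end > 39).
A: start 4 > 220? ✗; end 92 > 39? ✓ → no.
D: start 187 > 220? ✗; end 252 > 39? ✓ → no.
E: start 24 > 220? ✗; end 70 > 39? ✓ → no.
L: start 62 > 220? ✗; end 168 > 39? ✓ → no.
N: start 80 > 220? ✗; end 83 > 39? ✓ → no.
P: start 58 > 220? ✗; end 89 > 39? ✓ → no.
S: start 159 > 220? ✗; end 193 > 39? ✓ → no.
Z: start 58 > 220? ✗; end 168 > 39? ✓ → no.
Result: none.

none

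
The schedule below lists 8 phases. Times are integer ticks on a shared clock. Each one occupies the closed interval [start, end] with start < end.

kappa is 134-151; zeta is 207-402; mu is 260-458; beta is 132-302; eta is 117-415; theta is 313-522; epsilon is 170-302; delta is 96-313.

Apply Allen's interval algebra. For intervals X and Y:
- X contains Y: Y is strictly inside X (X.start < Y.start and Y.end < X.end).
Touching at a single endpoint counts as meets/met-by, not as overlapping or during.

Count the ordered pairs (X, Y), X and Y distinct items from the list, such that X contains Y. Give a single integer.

Checking all 56 ordered pairs for relation 'contains'; matching pairs in alphabetical order:
(beta, kappa): beta contains kappa ✓
(delta, beta): delta contains beta ✓
(delta, epsilon): delta contains epsilon ✓
(delta, kappa): delta contains kappa ✓
(eta, beta): eta contains beta ✓
(eta, epsilon): eta contains epsilon ✓
(eta, kappa): eta contains kappa ✓
(eta, zeta): eta contains zeta ✓
Count: 8.

8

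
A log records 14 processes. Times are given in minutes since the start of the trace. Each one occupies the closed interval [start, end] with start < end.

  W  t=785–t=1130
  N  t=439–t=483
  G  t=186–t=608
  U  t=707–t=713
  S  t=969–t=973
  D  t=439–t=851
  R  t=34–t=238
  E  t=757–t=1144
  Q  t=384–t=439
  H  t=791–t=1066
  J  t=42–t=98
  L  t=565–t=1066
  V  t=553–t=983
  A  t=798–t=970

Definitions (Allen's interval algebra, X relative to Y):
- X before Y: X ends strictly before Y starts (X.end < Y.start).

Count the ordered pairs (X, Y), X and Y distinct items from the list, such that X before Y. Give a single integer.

51

Checking all 182 ordered pairs for relation 'before'; matching pairs in alphabetical order:
(D, S): D before S ✓
(G, A): G before A ✓
(G, E): G before E ✓
(G, H): G before H ✓
(G, S): G before S ✓
(G, U): G before U ✓
(G, W): G before W ✓
(J, A): J before A ✓
(J, D): J before D ✓
(J, E): J before E ✓
(J, G): J before G ✓
(J, H): J before H ✓
(J, L): J before L ✓
(J, N): J before N ✓
(J, Q): J before Q ✓
(J, S): J before S ✓
(J, U): J before U ✓
(J, V): J before V ✓
(J, W): J before W ✓
(N, A): N before A ✓
(N, E): N before E ✓
(N, H): N before H ✓
(N, L): N before L ✓
(N, S): N before S ✓
... plus 27 further pairs not listed.
Count: 51.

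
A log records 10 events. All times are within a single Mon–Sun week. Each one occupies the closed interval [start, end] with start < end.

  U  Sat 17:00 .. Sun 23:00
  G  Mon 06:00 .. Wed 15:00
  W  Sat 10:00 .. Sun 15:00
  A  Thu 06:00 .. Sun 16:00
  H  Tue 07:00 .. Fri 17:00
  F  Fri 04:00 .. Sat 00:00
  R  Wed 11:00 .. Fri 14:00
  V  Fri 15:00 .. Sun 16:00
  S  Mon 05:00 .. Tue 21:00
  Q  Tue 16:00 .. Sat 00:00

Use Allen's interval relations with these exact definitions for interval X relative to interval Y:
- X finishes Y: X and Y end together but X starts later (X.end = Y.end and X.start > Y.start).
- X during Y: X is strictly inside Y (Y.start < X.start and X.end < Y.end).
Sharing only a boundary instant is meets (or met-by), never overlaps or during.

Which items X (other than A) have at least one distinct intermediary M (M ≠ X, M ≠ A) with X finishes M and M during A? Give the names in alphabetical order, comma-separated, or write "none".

Target A = [Thu 06:00, Sun 16:00].
Intermediaries M with M during A: F, W.
Via F — items with X finishes F: none.
Via W — items with X finishes W: none.
Union: none.

none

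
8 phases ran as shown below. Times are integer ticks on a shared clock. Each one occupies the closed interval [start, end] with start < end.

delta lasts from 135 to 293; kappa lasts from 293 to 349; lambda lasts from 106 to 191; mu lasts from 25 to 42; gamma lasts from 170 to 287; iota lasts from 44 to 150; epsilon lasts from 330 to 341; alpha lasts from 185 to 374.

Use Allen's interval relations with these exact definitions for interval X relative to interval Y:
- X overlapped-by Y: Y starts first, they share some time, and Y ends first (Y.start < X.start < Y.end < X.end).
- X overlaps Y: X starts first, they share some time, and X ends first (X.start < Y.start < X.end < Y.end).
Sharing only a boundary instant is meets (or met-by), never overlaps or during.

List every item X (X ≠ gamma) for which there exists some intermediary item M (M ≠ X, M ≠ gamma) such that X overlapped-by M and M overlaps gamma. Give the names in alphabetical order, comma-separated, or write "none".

Target gamma = [170, 287].
Intermediaries M with M overlaps gamma: lambda.
Via lambda — items with X overlapped-by lambda: alpha, delta.
Union: alpha, delta.

alpha, delta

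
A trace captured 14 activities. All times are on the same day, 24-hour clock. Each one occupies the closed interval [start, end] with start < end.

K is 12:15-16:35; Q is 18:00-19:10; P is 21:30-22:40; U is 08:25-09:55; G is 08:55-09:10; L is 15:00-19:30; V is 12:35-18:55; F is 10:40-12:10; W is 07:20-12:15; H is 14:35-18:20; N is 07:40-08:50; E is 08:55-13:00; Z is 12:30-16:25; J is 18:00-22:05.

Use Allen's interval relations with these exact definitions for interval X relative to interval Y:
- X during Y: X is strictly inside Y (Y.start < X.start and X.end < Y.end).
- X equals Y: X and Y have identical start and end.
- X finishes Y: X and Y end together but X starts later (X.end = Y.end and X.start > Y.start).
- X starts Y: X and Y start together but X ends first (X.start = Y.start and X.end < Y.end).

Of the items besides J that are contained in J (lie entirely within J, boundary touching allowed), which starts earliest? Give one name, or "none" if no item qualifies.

Q

Target J = [18:00, 22:05].
E [08:55, 13:00] → before → excluded.
F [10:40, 12:10] → before → excluded.
G [08:55, 09:10] → before → excluded.
H [14:35, 18:20] → overlaps → excluded.
K [12:15, 16:35] → before → excluded.
L [15:00, 19:30] → overlaps → excluded.
N [07:40, 08:50] → before → excluded.
P [21:30, 22:40] → overlapped-by → excluded.
Q [18:00, 19:10] → starts → candidate.
U [08:25, 09:55] → before → excluded.
V [12:35, 18:55] → overlaps → excluded.
W [07:20, 12:15] → before → excluded.
Z [12:30, 16:25] → before → excluded.
Among candidates, earliest start is 18:00 → Q.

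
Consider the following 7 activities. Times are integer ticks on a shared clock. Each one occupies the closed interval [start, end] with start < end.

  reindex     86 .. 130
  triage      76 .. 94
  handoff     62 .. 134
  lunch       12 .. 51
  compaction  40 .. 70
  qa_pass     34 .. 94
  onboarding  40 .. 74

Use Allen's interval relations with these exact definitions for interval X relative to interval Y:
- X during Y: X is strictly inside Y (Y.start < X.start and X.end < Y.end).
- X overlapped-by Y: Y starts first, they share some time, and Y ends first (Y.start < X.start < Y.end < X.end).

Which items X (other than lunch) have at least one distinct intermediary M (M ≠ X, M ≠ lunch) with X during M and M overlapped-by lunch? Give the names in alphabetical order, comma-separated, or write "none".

Target lunch = [12, 51].
Intermediaries M with M overlapped-by lunch: compaction, onboarding, qa_pass.
Via compaction — items with X during compaction: none.
Via onboarding — items with X during onboarding: none.
Via qa_pass — items with X during qa_pass: compaction, onboarding.
Union: compaction, onboarding.

compaction, onboarding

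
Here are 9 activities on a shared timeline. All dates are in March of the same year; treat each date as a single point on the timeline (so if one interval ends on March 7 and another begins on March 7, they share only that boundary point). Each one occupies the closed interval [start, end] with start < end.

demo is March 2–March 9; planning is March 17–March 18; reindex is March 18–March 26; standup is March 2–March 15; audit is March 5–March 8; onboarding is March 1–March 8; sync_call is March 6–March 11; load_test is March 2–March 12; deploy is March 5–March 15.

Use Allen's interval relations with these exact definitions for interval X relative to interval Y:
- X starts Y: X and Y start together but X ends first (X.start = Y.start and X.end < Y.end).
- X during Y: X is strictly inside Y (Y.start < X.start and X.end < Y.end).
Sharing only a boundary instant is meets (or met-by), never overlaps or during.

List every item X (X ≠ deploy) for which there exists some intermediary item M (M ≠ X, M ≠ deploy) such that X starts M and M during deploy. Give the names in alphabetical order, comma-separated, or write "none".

Target deploy = [March 5, March 15].
Intermediaries M with M during deploy: sync_call.
Via sync_call — items with X starts sync_call: none.
Union: none.

none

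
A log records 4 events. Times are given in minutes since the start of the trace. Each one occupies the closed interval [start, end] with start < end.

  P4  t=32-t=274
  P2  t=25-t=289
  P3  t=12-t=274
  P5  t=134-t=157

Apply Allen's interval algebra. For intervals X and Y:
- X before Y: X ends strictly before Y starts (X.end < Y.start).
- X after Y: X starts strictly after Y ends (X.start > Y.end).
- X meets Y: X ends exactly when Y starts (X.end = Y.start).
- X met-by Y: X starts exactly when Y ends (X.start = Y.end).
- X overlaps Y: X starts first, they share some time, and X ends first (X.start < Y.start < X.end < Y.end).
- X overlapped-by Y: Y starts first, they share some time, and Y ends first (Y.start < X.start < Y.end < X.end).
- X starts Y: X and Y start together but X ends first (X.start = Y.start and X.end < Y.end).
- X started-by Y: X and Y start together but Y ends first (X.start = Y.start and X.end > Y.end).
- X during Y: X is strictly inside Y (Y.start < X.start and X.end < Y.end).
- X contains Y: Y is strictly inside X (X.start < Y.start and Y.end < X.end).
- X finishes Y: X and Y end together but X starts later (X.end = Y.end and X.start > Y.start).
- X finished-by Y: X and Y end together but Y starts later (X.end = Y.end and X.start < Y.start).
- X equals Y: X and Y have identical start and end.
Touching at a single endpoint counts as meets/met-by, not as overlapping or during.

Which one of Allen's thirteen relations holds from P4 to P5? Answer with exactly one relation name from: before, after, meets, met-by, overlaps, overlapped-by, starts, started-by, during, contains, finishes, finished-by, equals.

contains

P4 = [t=32, t=274]; P5 = [t=134, t=157].
Compare endpoints: P4.start < P5.start, P4.start < P5.end, P4.end > P5.start, P4.end > P5.end.
That pattern is 'contains'.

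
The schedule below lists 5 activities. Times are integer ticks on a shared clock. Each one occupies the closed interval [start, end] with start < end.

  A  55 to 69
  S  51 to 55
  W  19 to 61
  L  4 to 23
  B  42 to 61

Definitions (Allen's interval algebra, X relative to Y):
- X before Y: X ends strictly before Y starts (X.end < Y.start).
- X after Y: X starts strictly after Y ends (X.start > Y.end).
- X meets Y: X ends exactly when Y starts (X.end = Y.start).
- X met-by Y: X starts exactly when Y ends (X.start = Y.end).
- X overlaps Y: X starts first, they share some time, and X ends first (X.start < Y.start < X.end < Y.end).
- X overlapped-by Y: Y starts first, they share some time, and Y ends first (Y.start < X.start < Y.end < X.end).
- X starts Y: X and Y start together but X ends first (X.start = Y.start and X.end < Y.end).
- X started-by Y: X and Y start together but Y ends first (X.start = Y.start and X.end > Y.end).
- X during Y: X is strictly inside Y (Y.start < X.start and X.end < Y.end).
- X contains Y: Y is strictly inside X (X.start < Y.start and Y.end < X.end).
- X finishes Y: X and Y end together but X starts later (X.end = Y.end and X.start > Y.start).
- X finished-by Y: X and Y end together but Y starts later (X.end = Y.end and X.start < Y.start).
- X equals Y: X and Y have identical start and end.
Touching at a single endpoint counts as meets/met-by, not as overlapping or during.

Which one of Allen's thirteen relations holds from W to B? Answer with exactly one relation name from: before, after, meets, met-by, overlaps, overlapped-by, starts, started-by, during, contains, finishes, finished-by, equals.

W = [19, 61]; B = [42, 61].
Compare endpoints: W.start < B.start, W.start < B.end, W.end > B.start, W.end = B.end.
That pattern is 'finished-by'.

finished-by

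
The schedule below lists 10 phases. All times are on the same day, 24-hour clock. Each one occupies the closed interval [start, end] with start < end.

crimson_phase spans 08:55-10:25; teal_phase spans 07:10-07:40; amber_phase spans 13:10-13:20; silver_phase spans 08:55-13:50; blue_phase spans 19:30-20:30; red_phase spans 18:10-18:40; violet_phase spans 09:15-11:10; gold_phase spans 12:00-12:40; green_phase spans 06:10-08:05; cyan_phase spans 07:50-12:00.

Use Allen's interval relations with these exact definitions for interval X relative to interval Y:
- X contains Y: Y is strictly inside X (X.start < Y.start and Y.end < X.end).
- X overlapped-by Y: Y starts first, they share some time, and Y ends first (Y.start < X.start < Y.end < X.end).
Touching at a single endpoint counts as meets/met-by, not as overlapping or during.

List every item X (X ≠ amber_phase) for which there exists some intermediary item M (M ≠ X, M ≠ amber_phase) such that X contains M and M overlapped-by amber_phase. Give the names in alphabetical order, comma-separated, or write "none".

Target amber_phase = [13:10, 13:20].
Intermediaries M with M overlapped-by amber_phase: none.
Union: none.

none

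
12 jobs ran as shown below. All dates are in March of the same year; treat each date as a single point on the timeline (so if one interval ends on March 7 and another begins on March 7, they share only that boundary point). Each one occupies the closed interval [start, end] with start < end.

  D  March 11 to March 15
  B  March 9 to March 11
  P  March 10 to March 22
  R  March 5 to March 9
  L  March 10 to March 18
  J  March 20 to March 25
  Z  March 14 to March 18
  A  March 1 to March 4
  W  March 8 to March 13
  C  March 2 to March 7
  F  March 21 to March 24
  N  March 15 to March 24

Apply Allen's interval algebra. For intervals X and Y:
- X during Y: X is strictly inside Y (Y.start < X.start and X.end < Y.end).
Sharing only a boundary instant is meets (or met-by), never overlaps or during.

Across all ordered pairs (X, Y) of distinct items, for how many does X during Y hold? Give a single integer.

Checking all 132 ordered pairs for relation 'during'; matching pairs in alphabetical order:
(B, W): B during W ✓
(D, L): D during L ✓
(D, P): D during P ✓
(F, J): F during J ✓
(Z, P): Z during P ✓
Count: 5.

5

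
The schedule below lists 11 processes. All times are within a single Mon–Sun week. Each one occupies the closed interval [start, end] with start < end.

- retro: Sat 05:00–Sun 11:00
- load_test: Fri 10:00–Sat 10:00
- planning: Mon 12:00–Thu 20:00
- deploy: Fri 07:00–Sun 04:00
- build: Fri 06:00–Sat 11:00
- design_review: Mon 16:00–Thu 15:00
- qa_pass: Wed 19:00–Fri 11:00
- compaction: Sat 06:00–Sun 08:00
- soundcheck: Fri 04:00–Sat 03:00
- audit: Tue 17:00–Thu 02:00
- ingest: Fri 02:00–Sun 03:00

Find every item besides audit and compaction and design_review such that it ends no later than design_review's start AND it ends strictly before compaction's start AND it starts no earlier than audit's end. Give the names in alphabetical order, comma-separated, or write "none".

Conditions: its end is no later than design_review's start (X.end <= Mon 16:00) AND its end is strictly before compaction's start (X.end < Sat 06:00) AND its start is no earlier than audit's end (X.start >= Thu 02:00).
build: end Sat 11:00 <= Mon 16:00? ✗; end Sat 11:00 < Sat 06:00? ✗; start Fri 06:00 >= Thu 02:00? ✓ → no.
deploy: end Sun 04:00 <= Mon 16:00? ✗; end Sun 04:00 < Sat 06:00? ✗; start Fri 07:00 >= Thu 02:00? ✓ → no.
ingest: end Sun 03:00 <= Mon 16:00? ✗; end Sun 03:00 < Sat 06:00? ✗; start Fri 02:00 >= Thu 02:00? ✓ → no.
load_test: end Sat 10:00 <= Mon 16:00? ✗; end Sat 10:00 < Sat 06:00? ✗; start Fri 10:00 >= Thu 02:00? ✓ → no.
planning: end Thu 20:00 <= Mon 16:00? ✗; end Thu 20:00 < Sat 06:00? ✓; start Mon 12:00 >= Thu 02:00? ✗ → no.
qa_pass: end Fri 11:00 <= Mon 16:00? ✗; end Fri 11:00 < Sat 06:00? ✓; start Wed 19:00 >= Thu 02:00? ✗ → no.
retro: end Sun 11:00 <= Mon 16:00? ✗; end Sun 11:00 < Sat 06:00? ✗; start Sat 05:00 >= Thu 02:00? ✓ → no.
soundcheck: end Sat 03:00 <= Mon 16:00? ✗; end Sat 03:00 < Sat 06:00? ✓; start Fri 04:00 >= Thu 02:00? ✓ → no.
Result: none.

none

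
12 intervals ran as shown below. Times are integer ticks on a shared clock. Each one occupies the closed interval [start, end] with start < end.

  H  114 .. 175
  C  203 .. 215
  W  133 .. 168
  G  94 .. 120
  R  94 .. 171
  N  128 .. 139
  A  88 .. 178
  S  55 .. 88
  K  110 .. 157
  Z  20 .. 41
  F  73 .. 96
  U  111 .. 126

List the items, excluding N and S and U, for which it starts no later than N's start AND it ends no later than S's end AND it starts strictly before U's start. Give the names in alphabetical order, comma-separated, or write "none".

Z

Conditions: its start is no later than N's start (X.start <= 128) AND its end is no later than S's end (X.end <= 88) AND its start is strictly before U's start (X.start < 111).
A: start 88 <= 128? ✓; end 178 <= 88? ✗; start 88 < 111? ✓ → no.
C: start 203 <= 128? ✗; end 215 <= 88? ✗; start 203 < 111? ✗ → no.
F: start 73 <= 128? ✓; end 96 <= 88? ✗; start 73 < 111? ✓ → no.
G: start 94 <= 128? ✓; end 120 <= 88? ✗; start 94 < 111? ✓ → no.
H: start 114 <= 128? ✓; end 175 <= 88? ✗; start 114 < 111? ✗ → no.
K: start 110 <= 128? ✓; end 157 <= 88? ✗; start 110 < 111? ✓ → no.
R: start 94 <= 128? ✓; end 171 <= 88? ✗; start 94 < 111? ✓ → no.
W: start 133 <= 128? ✗; end 168 <= 88? ✗; start 133 < 111? ✗ → no.
Z: start 20 <= 128? ✓; end 41 <= 88? ✓; start 20 < 111? ✓ → yes.
Result: Z.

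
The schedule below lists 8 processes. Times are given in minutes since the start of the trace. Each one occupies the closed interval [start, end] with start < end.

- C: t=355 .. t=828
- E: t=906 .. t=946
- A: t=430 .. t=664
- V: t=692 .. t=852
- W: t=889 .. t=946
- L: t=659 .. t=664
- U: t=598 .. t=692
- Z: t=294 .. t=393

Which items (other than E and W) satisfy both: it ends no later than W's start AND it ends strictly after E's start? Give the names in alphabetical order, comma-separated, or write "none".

none

Conditions: its end is no later than W's start (X.end <= t=889) AND its end is strictly after E's start (X.end > t=906).
A: end t=664 <= t=889? ✓; end t=664 > t=906? ✗ → no.
C: end t=828 <= t=889? ✓; end t=828 > t=906? ✗ → no.
L: end t=664 <= t=889? ✓; end t=664 > t=906? ✗ → no.
U: end t=692 <= t=889? ✓; end t=692 > t=906? ✗ → no.
V: end t=852 <= t=889? ✓; end t=852 > t=906? ✗ → no.
Z: end t=393 <= t=889? ✓; end t=393 > t=906? ✗ → no.
Result: none.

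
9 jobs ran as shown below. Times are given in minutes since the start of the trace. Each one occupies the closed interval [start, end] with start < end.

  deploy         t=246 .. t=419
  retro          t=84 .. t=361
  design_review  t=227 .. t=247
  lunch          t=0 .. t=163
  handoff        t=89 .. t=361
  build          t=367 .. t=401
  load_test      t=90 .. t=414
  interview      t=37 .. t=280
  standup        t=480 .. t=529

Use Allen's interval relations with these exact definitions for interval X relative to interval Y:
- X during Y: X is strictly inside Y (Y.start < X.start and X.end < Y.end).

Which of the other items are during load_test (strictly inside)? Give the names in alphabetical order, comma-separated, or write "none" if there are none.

build, design_review

Target load_test = [t=90, t=414].
build [t=367, t=401] → during → yes.
deploy [t=246, t=419] → overlapped-by → no.
design_review [t=227, t=247] → during → yes.
handoff [t=89, t=361] → overlaps → no.
interview [t=37, t=280] → overlaps → no.
lunch [t=0, t=163] → overlaps → no.
retro [t=84, t=361] → overlaps → no.
standup [t=480, t=529] → after → no.
Result: build, design_review.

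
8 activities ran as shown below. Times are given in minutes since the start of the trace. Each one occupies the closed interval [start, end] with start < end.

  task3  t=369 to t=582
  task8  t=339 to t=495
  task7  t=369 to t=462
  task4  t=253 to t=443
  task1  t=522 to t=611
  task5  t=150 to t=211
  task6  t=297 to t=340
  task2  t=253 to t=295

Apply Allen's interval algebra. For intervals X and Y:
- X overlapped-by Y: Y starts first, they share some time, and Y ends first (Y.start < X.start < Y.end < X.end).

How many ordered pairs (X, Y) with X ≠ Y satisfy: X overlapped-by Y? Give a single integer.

Checking all 56 ordered pairs for relation 'overlapped-by'; matching pairs in alphabetical order:
(task1, task3): task1 overlapped-by task3 ✓
(task3, task4): task3 overlapped-by task4 ✓
(task3, task8): task3 overlapped-by task8 ✓
(task7, task4): task7 overlapped-by task4 ✓
(task8, task4): task8 overlapped-by task4 ✓
(task8, task6): task8 overlapped-by task6 ✓
Count: 6.

6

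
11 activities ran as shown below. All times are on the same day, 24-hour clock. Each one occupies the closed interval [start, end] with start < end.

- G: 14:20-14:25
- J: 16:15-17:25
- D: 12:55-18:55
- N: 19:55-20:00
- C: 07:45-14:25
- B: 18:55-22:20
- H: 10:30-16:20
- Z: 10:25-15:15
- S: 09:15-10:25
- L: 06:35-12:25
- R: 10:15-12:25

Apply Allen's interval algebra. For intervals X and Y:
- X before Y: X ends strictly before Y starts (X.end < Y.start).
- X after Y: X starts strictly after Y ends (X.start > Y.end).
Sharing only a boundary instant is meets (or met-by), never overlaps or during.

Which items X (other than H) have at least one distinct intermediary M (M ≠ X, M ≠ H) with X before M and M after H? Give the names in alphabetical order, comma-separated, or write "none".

C, D, G, J, L, R, S, Z

Target H = [10:30, 16:20].
Intermediaries M with M after H: B, N.
Via B — items with X before B: C, G, J, L, R, S, Z.
Via N — items with X before N: C, D, G, J, L, R, S, Z.
Union: C, D, G, J, L, R, S, Z.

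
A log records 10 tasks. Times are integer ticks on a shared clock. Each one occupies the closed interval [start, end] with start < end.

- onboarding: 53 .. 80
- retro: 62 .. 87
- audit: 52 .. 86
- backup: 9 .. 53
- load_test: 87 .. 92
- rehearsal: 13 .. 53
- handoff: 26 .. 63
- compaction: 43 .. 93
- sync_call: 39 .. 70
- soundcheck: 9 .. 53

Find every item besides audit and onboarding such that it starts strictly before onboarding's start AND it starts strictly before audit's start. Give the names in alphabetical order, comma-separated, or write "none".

Conditions: its start is strictly before onboarding's start (X.start < 53) AND its start is strictly before audit's start (X.start < 52).
backup: start 9 < 53? ✓; start 9 < 52? ✓ → yes.
compaction: start 43 < 53? ✓; start 43 < 52? ✓ → yes.
handoff: start 26 < 53? ✓; start 26 < 52? ✓ → yes.
load_test: start 87 < 53? ✗; start 87 < 52? ✗ → no.
rehearsal: start 13 < 53? ✓; start 13 < 52? ✓ → yes.
retro: start 62 < 53? ✗; start 62 < 52? ✗ → no.
soundcheck: start 9 < 53? ✓; start 9 < 52? ✓ → yes.
sync_call: start 39 < 53? ✓; start 39 < 52? ✓ → yes.
Result: backup, compaction, handoff, rehearsal, soundcheck, sync_call.

backup, compaction, handoff, rehearsal, soundcheck, sync_call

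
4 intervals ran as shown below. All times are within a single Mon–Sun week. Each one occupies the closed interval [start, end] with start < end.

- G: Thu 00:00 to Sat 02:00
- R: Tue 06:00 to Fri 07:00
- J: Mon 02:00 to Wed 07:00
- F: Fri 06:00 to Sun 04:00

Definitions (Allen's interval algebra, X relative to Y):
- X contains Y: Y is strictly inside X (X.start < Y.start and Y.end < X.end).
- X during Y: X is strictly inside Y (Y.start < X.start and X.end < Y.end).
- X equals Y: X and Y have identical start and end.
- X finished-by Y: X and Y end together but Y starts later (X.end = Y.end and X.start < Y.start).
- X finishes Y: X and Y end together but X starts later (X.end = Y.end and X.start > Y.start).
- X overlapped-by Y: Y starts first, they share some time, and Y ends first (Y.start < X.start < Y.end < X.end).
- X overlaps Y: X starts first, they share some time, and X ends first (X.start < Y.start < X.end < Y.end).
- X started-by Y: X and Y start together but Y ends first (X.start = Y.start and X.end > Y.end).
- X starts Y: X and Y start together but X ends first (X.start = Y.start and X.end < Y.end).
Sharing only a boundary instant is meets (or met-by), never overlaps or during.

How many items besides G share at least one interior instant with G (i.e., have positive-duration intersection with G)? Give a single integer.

2

Target G = [Thu 00:00, Sat 02:00].
F [Fri 06:00, Sun 04:00] → overlapped-by → counts.
J [Mon 02:00, Wed 07:00] → before → no.
R [Tue 06:00, Fri 07:00] → overlaps → counts.
Total: 2.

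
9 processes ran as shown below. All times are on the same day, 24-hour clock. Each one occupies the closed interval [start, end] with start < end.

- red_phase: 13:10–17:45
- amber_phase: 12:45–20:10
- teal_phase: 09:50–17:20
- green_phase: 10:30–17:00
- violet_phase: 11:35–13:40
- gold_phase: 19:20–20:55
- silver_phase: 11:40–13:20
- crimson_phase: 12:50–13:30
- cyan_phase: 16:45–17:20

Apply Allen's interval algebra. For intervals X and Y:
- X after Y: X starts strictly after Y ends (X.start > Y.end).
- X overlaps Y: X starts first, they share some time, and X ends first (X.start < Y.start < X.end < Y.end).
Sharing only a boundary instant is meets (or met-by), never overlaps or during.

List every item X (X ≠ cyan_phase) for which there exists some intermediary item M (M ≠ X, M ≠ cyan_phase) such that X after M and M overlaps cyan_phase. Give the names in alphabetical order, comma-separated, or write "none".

Target cyan_phase = [16:45, 17:20].
Intermediaries M with M overlaps cyan_phase: green_phase.
Via green_phase — items with X after green_phase: gold_phase.
Union: gold_phase.

gold_phase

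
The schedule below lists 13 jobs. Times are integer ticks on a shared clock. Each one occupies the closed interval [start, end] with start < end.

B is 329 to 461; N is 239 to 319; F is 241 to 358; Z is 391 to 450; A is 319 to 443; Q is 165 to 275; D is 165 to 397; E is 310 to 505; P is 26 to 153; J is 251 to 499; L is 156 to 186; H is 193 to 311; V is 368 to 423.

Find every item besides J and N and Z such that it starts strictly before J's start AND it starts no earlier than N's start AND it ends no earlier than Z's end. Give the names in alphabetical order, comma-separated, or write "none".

Conditions: its start is strictly before J's start (X.start < 251) AND its start is no earlier than N's start (X.start >= 239) AND its end is no earlier than Z's end (X.end >= 450).
A: start 319 < 251? ✗; start 319 >= 239? ✓; end 443 >= 450? ✗ → no.
B: start 329 < 251? ✗; start 329 >= 239? ✓; end 461 >= 450? ✓ → no.
D: start 165 < 251? ✓; start 165 >= 239? ✗; end 397 >= 450? ✗ → no.
E: start 310 < 251? ✗; start 310 >= 239? ✓; end 505 >= 450? ✓ → no.
F: start 241 < 251? ✓; start 241 >= 239? ✓; end 358 >= 450? ✗ → no.
H: start 193 < 251? ✓; start 193 >= 239? ✗; end 311 >= 450? ✗ → no.
L: start 156 < 251? ✓; start 156 >= 239? ✗; end 186 >= 450? ✗ → no.
P: start 26 < 251? ✓; start 26 >= 239? ✗; end 153 >= 450? ✗ → no.
Q: start 165 < 251? ✓; start 165 >= 239? ✗; end 275 >= 450? ✗ → no.
V: start 368 < 251? ✗; start 368 >= 239? ✓; end 423 >= 450? ✗ → no.
Result: none.

none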